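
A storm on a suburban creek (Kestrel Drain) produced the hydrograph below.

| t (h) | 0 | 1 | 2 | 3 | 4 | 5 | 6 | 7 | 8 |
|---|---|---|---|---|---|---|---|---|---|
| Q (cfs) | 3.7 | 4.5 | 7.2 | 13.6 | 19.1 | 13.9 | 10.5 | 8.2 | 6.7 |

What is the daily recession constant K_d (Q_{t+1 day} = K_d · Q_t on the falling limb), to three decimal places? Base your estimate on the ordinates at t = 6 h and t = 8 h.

Between t = 6 h and t = 8 h the flow falls from 10.5 to 6.7 cfs over 2×1 h = 2 h.
Per-interval ratio K = (6.7/10.5)^(1/2) = 0.7988; K_d = K^(24/1) = 0.005.

K_d ≈ 0.005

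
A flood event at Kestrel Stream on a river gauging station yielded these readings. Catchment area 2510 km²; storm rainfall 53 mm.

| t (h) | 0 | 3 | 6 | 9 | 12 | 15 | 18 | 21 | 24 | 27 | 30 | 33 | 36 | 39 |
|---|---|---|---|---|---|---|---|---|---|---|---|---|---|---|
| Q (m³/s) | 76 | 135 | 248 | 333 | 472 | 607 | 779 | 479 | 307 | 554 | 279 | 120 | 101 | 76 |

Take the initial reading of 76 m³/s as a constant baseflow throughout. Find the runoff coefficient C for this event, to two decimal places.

ΣQ_DR = 3502 m³/s; V = ΣQ_DR·Δt = 3.782 × 10^7 m³.
Runoff depth d = V / A = 15.07 mm.
C = d / P = 15.07 / 53 = 0.28.

C ≈ 0.28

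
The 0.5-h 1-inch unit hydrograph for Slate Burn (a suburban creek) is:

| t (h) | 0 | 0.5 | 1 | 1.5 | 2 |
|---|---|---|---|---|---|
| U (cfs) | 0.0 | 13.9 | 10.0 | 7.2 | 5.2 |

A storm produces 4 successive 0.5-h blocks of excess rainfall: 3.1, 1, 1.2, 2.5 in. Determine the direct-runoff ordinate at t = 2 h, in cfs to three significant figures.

By discrete convolution, Q_j = Σ (P_i / 1 in) · U_{j−i}.
At t = 2 h (j=4): Q = (3.1/1)·5.2 + (1/1)·7.2 + (1.2/1)·10.0 + (2.5/1)·13.9 = 70.1 cfs.

Q ≈ 70.1 cfs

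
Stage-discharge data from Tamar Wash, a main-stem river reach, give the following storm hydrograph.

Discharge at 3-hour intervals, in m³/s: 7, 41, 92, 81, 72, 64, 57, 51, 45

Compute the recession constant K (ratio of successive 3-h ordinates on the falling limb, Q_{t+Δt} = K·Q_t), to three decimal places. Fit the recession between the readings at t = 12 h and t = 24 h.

Using the recession-limb readings at t = 12 h and t = 24 h: Q falls from 72 to 45 m³/s over 4 intervals.
K = (Q₂/Q₁)^(1/4) = (45/72)^(1/4) = 0.889.

K ≈ 0.889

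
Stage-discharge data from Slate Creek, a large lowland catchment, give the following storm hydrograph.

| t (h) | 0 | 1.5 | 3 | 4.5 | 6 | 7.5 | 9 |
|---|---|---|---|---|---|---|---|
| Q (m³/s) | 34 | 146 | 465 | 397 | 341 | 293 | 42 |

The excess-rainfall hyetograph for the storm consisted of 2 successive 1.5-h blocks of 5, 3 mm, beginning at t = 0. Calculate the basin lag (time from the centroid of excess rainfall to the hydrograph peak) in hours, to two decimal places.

Centroid of excess rainfall: t_c = Σ P_i·t̄_i / ΣP_i = 1.3125 h (block centres at 0.75, 2.25 h).
Hydrograph peak occurs at t = 3 h, so basin lag t_L = 3 − 1.3125 = 1.69 h.

t_L ≈ 1.69 h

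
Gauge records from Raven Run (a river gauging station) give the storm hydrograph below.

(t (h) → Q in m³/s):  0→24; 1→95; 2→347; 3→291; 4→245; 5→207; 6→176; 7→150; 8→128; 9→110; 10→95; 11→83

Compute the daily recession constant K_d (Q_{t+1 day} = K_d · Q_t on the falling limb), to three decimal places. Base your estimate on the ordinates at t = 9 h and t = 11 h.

Between t = 9 h and t = 11 h the flow falls from 110 to 83 m³/s over 2×1 h = 2 h.
Per-interval ratio K = (83/110)^(1/2) = 0.8686; K_d = K^(24/1) = 0.034.

K_d ≈ 0.034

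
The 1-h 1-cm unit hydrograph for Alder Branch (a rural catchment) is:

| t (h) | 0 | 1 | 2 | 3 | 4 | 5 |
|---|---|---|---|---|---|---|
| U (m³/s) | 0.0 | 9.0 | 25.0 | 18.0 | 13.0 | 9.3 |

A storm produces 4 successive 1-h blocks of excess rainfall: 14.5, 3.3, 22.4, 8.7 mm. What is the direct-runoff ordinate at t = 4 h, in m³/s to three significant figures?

Q ≈ 88.6 m³/s

By discrete convolution, Q_j = Σ (P_i / 10 mm) · U_{j−i}.
At t = 4 h (j=4): Q = (14.5/10)·13.0 + (3.3/10)·18.0 + (22.4/10)·25.0 + (8.7/10)·9.0 = 88.6 m³/s.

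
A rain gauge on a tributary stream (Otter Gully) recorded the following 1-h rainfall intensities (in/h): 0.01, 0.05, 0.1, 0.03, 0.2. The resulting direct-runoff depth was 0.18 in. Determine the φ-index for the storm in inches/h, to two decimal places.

Only the 2 blocks with intensity above φ contribute runoff: 0.1, 0.2 in/h.
Σ(I−φ)·Δt = d  ⇒  (0.1+0.2 − 2φ)·1 = 0.18
φ = (0.3000 − 0.18/1) / 2 = 0.06 in/h.

φ ≈ 0.06 in/h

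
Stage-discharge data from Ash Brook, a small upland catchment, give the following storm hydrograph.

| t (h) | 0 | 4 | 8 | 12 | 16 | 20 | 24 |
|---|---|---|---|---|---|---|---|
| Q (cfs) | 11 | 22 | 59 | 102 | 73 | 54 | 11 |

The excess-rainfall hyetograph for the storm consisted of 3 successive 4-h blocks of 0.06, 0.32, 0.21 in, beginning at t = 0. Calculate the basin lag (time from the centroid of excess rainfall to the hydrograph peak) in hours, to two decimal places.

t_L ≈ 4.98 h

Centroid of excess rainfall: t_c = Σ P_i·t̄_i / ΣP_i = 7.0169 h (block centres at 2, 6, 10 h).
Hydrograph peak occurs at t = 12 h, so basin lag t_L = 12 − 7.0169 = 4.98 h.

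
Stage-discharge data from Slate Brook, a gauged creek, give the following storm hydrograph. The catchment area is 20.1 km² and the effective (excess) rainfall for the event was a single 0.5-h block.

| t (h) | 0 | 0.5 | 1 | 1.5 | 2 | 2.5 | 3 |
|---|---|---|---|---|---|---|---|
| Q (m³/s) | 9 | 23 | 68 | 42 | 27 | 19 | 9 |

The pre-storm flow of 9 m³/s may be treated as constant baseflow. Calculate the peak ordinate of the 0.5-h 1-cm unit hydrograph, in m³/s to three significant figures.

Direct runoff: 0.0, 14.0, 59.0, 33.0, 18.0, 10.0, 0.0 m³/s; ΣQ_DR = 134.0 m³/s, peak = 59.0 m³/s.
Runoff depth d = ΣQ_DR·Δt / A = 134.0 × 1800 / (20.1 km²) = 12.00 mm.
The 1-cm UH is the DRH scaled by (10 mm)/d, so U_p = 59.0 × 10/12.00 = 49.2 m³/s.

U_p ≈ 49.2 m³/s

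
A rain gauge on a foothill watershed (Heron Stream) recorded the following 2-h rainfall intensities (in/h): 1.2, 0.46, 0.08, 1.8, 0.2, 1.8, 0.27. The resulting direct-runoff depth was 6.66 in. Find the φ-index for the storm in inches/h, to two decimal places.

Only the 3 blocks with intensity above φ contribute runoff: 1.2, 1.8, 1.8 in/h.
Σ(I−φ)·Δt = d  ⇒  (1.2+1.8+1.8 − 3φ)·2 = 6.66
φ = (4.800 − 6.66/2) / 3 = 0.49 in/h.

φ ≈ 0.49 in/h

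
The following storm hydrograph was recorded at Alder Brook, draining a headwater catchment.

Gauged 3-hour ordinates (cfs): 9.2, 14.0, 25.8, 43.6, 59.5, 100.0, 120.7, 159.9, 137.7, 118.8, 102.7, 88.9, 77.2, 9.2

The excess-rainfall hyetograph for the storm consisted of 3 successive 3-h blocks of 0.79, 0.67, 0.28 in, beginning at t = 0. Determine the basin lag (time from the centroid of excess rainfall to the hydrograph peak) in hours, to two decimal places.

t_L ≈ 17.38 h

Centroid of excess rainfall: t_c = Σ P_i·t̄_i / ΣP_i = 3.6207 h (block centres at 1.5, 4.5, 7.5 h).
Hydrograph peak occurs at t = 21 h, so basin lag t_L = 21 − 3.6207 = 17.38 h.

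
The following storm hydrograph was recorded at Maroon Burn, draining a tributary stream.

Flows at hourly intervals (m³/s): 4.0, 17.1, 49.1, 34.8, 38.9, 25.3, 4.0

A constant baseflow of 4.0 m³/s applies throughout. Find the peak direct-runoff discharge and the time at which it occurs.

Q_p = 45.1 m³/s at t = 2 h

Subtracting baseflow gives direct-runoff ordinates: 0.0, 13.1, 45.1, 30.8, 34.9, 21.3, 0.0 m³/s.
The maximum is 45.1 m³/s, occurring at the reading for t = 2 h.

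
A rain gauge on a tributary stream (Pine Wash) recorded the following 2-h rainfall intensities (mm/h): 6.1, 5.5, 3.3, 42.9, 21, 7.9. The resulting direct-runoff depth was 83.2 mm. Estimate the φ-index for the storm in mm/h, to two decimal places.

Only the 2 blocks with intensity above φ contribute runoff: 42.9, 21 mm/h.
Σ(I−φ)·Δt = d  ⇒  (42.9+21 − 2φ)·2 = 83.2
φ = (63.90 − 83.2/2) / 2 = 11.15 mm/h.

φ ≈ 11.15 mm/h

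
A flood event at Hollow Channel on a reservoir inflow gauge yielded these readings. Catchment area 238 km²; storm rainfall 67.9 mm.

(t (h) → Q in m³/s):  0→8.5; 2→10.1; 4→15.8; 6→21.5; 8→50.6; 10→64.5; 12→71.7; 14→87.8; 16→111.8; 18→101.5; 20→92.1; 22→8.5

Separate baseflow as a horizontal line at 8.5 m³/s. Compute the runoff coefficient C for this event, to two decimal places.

ΣQ_DR = 542.4 m³/s; V = ΣQ_DR·Δt = 3.905 × 10^6 m³.
Runoff depth d = V / A = 16.41 mm.
C = d / P = 16.41 / 67.9 = 0.24.

C ≈ 0.24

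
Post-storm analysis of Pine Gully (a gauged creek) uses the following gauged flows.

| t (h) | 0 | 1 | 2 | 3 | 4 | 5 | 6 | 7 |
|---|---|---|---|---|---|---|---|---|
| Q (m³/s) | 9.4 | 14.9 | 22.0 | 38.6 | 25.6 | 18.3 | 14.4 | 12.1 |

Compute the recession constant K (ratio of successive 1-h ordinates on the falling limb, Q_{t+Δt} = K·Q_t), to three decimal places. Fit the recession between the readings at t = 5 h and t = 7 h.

Using the recession-limb readings at t = 5 h and t = 7 h: Q falls from 18.3 to 12.1 m³/s over 2 intervals.
K = (Q₂/Q₁)^(1/2) = (12.1/18.3)^(1/2) = 0.813.

K ≈ 0.813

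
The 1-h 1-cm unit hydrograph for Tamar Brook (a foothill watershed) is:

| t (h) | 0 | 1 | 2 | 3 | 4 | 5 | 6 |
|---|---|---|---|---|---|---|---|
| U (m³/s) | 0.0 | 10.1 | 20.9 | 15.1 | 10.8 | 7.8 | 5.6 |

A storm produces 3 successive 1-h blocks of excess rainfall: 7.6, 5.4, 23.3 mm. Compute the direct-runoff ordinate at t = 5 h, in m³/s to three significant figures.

By discrete convolution, Q_j = Σ (P_i / 10 mm) · U_{j−i}.
At t = 5 h (j=5): Q = (7.6/10)·7.8 + (5.4/10)·10.8 + (23.3/10)·15.1 = 46.9 m³/s.

Q ≈ 46.9 m³/s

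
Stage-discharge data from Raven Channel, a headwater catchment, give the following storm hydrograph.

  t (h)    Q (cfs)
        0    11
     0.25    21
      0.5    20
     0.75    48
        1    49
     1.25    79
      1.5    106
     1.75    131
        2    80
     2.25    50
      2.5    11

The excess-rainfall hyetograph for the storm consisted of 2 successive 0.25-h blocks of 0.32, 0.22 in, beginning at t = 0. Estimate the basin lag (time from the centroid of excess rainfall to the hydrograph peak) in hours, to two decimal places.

Centroid of excess rainfall: t_c = Σ P_i·t̄_i / ΣP_i = 0.2269 h (block centres at 0.125, 0.375 h).
Hydrograph peak occurs at t = 1.75 h, so basin lag t_L = 1.75 − 0.2269 = 1.52 h.

t_L ≈ 1.52 h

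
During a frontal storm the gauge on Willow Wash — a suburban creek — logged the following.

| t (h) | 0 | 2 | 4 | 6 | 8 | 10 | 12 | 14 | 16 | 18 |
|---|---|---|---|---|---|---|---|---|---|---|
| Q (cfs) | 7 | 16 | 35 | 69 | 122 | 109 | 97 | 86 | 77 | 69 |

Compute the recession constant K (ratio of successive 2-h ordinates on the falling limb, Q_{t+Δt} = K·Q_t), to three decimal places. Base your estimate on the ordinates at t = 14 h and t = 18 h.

K ≈ 0.896

Using the recession-limb readings at t = 14 h and t = 18 h: Q falls from 86 to 69 cfs over 2 intervals.
K = (Q₂/Q₁)^(1/2) = (69/86)^(1/2) = 0.896.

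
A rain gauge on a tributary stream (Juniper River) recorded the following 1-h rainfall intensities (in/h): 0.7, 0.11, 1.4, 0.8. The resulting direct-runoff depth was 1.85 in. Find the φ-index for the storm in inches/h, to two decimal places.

Only the 3 blocks with intensity above φ contribute runoff: 0.7, 1.4, 0.8 in/h.
Σ(I−φ)·Δt = d  ⇒  (0.7+1.4+0.8 − 3φ)·1 = 1.85
φ = (2.900 − 1.85/1) / 3 = 0.35 in/h.

φ ≈ 0.35 in/h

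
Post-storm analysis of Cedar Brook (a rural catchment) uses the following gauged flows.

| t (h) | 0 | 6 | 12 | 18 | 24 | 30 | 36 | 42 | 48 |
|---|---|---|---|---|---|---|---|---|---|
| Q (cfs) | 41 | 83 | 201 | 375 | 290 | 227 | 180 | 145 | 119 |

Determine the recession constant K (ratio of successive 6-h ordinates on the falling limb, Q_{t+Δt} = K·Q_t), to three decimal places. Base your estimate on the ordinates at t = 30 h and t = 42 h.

Using the recession-limb readings at t = 30 h and t = 42 h: Q falls from 227 to 145 cfs over 2 intervals.
K = (Q₂/Q₁)^(1/2) = (145/227)^(1/2) = 0.799.

K ≈ 0.799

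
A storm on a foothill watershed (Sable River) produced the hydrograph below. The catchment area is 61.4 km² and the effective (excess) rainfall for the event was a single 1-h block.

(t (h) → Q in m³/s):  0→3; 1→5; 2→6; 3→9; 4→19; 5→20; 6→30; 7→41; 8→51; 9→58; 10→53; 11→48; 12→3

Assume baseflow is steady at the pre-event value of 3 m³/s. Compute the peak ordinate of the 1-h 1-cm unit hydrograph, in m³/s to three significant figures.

U_p ≈ 30.6 m³/s

Direct runoff: 0.0, 2.0, 3.0, 6.0, 16.0, 17.0, 27.0, 38.0, 48.0, 55.0, 50.0, 45.0, 0.0 m³/s; ΣQ_DR = 307.0 m³/s, peak = 55.0 m³/s.
Runoff depth d = ΣQ_DR·Δt / A = 307.0 × 3600 / (61.4 km²) = 18.00 mm.
The 1-cm UH is the DRH scaled by (10 mm)/d, so U_p = 55.0 × 10/18.00 = 30.6 m³/s.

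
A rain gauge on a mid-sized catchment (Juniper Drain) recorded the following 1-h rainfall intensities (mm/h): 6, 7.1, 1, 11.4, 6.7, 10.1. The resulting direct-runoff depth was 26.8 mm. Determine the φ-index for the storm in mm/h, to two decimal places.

Only the 5 blocks with intensity above φ contribute runoff: 6, 7.1, 11.4, 6.7, 10.1 mm/h.
Σ(I−φ)·Δt = d  ⇒  (6+7.1+11.4+6.7+10.1 − 5φ)·1 = 26.8
φ = (41.30 − 26.8/1) / 5 = 2.90 mm/h.

φ ≈ 2.90 mm/h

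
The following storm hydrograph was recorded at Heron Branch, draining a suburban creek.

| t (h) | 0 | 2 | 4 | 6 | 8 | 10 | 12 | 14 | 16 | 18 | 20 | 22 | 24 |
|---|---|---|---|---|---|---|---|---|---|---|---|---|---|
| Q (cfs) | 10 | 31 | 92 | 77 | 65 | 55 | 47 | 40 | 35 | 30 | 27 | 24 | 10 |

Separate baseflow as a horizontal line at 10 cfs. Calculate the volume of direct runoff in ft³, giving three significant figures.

Direct-runoff ordinates (Q − Q_b): 0.0, 21.0, 82.0, 67.0, 55.0, 45.0, 37.0, 30.0, 25.0, 20.0, 17.0, 14.0, 0.0 cfs.
ΣQ_DR = 413.0 cfs.
With Δt = 2 h = 7200 s, V = ΣQ_DR · Δt = 413.0 × 7200 = 2.97 × 10^6 ft³.

V ≈ 2.97 × 10^6 ft³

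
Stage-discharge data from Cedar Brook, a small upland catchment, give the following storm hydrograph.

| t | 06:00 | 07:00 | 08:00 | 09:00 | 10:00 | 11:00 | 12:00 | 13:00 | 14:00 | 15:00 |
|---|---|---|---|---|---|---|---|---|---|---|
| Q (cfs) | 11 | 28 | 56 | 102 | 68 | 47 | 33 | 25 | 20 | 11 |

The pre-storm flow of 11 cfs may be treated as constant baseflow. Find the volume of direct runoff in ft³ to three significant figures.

Direct-runoff ordinates (Q − Q_b): 0.0, 17.0, 45.0, 91.0, 57.0, 36.0, 22.0, 14.0, 9.0, 0.0 cfs.
ΣQ_DR = 291.0 cfs.
With Δt = 1 h = 3600 s, V = ΣQ_DR · Δt = 291.0 × 3600 = 1.05 × 10^6 ft³.

V ≈ 1.05 × 10^6 ft³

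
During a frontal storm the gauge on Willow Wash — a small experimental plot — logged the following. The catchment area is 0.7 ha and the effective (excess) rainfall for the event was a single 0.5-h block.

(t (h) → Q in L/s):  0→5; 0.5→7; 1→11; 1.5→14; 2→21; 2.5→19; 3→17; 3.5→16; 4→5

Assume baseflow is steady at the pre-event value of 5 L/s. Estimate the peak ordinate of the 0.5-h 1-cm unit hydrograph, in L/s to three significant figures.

U_p ≈ 8.89 L/s

Direct runoff: 0.0, 2.0, 6.0, 9.0, 16.0, 14.0, 12.0, 11.0, 0.0 L/s; ΣQ_DR = 70.00 L/s, peak = 16.0 L/s.
Runoff depth d = ΣQ_DR·Δt / A = 70.00 × 1800 / (0.7 ha) = 18.00 mm.
The 1-cm UH is the DRH scaled by (10 mm)/d, so U_p = 16.0 × 10/18.00 = 8.89 L/s.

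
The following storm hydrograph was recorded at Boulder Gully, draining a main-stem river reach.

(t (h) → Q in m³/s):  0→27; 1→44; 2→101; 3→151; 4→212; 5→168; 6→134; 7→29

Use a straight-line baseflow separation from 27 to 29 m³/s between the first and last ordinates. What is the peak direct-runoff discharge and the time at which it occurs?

Q_p = 183.86 m³/s at t = 4 h

Subtracting baseflow gives direct-runoff ordinates: 0.00, 16.71, 73.43, 123.14, 183.86, 139.57, 105.29, 0.00 m³/s.
The maximum is 183.86 m³/s, occurring at the reading for t = 4 h.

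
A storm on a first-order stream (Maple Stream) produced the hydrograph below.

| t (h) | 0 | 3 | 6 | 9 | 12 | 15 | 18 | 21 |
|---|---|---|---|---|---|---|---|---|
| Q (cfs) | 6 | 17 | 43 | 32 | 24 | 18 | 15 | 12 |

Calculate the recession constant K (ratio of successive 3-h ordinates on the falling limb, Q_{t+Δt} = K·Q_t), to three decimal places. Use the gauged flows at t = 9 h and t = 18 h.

K ≈ 0.777

Using the recession-limb readings at t = 9 h and t = 18 h: Q falls from 32 to 15 cfs over 3 intervals.
K = (Q₂/Q₁)^(1/3) = (15/32)^(1/3) = 0.777.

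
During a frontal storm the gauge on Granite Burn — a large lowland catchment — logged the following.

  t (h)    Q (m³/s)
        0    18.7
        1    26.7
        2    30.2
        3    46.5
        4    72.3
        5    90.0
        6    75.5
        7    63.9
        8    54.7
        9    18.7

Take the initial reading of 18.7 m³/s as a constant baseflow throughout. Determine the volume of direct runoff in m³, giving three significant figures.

V ≈ 1.12 × 10^6 m³

Direct-runoff ordinates (Q − Q_b): 0.0, 8.0, 11.5, 27.8, 53.6, 71.3, 56.8, 45.2, 36.0, 0.0 m³/s.
ΣQ_DR = 310.2 m³/s.
With Δt = 1 h = 3600 s, V = ΣQ_DR · Δt = 310.2 × 3600 = 1.12 × 10^6 m³.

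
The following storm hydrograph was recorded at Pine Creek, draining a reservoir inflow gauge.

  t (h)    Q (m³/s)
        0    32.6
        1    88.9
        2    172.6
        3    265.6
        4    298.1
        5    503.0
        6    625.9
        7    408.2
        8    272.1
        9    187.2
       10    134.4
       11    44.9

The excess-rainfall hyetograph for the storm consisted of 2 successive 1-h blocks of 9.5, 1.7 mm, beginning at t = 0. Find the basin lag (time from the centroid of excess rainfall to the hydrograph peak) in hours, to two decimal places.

Centroid of excess rainfall: t_c = Σ P_i·t̄_i / ΣP_i = 0.6518 h (block centres at 0.5, 1.5 h).
Hydrograph peak occurs at t = 6 h, so basin lag t_L = 6 − 0.6518 = 5.35 h.

t_L ≈ 5.35 h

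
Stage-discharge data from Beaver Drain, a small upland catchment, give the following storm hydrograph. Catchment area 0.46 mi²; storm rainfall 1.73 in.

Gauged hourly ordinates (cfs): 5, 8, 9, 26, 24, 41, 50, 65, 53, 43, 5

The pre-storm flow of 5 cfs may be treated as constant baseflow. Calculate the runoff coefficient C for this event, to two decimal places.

ΣQ_DR = 274.0 cfs; V = ΣQ_DR·Δt = 9.864 × 10^5 ft³.
Runoff depth d = V / A = 0.9230 in.
C = d / P = 0.9230 / 1.73 = 0.53.

C ≈ 0.53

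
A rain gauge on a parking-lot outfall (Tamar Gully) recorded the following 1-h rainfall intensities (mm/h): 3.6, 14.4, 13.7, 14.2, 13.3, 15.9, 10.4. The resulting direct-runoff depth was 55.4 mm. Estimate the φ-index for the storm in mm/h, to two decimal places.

Only the 6 blocks with intensity above φ contribute runoff: 14.4, 13.7, 14.2, 13.3, 15.9, 10.4 mm/h.
Σ(I−φ)·Δt = d  ⇒  (14.4+13.7+14.2+13.3+15.9+10.4 − 6φ)·1 = 55.4
φ = (81.90 − 55.4/1) / 6 = 4.42 mm/h.

φ ≈ 4.42 mm/h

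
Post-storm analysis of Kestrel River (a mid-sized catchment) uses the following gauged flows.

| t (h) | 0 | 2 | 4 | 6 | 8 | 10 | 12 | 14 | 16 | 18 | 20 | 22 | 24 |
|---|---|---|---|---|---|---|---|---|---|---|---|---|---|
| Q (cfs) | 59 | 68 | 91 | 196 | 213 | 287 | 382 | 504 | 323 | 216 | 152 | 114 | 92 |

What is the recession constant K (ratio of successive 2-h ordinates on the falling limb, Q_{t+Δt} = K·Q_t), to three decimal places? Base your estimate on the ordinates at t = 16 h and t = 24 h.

Using the recession-limb readings at t = 16 h and t = 24 h: Q falls from 323 to 92 cfs over 4 intervals.
K = (Q₂/Q₁)^(1/4) = (92/323)^(1/4) = 0.731.

K ≈ 0.731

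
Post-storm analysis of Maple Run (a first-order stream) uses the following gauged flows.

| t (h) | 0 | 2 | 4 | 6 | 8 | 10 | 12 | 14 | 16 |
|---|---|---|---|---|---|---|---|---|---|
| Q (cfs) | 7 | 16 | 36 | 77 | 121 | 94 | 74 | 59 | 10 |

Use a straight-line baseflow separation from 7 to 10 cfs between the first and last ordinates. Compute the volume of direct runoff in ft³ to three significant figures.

V ≈ 3.01 × 10^6 ft³

Direct-runoff ordinates (Q − Q_b): 0.00, 8.62, 28.25, 68.88, 112.50, 85.12, 64.75, 49.38, 0.00 cfs.
ΣQ_DR = 417.5 cfs.
With Δt = 2 h = 7200 s, V = ΣQ_DR · Δt = 417.5 × 7200 = 3.01 × 10^6 ft³.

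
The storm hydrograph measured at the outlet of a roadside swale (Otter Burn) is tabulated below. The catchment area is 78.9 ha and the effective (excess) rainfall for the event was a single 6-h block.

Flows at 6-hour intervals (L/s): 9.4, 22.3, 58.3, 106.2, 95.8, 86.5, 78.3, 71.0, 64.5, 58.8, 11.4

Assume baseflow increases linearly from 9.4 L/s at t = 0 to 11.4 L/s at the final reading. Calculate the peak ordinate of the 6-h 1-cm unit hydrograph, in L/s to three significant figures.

U_p ≈ 64.1 L/s

Direct runoff: 0.00, 12.70, 48.50, 96.20, 85.60, 76.10, 67.70, 60.20, 53.50, 47.60, 0.00 L/s; ΣQ_DR = 548.1 L/s, peak = 96.20 L/s.
Runoff depth d = ΣQ_DR·Δt / A = 548.1 × 21600 / (78.9 ha) = 15.01 mm.
The 1-cm UH is the DRH scaled by (10 mm)/d, so U_p = 96.20 × 10/15.01 = 64.1 L/s.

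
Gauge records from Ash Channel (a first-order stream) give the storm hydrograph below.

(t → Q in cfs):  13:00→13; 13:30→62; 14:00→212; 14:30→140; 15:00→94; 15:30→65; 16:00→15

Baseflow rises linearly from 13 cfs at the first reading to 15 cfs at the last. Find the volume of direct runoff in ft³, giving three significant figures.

V ≈ 9.05 × 10^5 ft³

Direct-runoff ordinates (Q − Q_b): 0.00, 48.67, 198.33, 126.00, 79.67, 50.33, 0.00 cfs.
ΣQ_DR = 503.0 cfs.
With Δt = 0.5 h = 1800 s, V = ΣQ_DR · Δt = 503.0 × 1800 = 9.05 × 10^5 ft³.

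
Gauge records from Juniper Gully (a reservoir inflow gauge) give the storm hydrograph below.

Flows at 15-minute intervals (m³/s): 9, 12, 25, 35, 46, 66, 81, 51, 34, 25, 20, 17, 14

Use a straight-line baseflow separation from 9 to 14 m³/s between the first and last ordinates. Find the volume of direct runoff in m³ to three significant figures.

Direct-runoff ordinates (Q − Q_b): 0.00, 2.58, 15.17, 24.75, 35.33, 54.92, 69.50, 39.08, 21.67, 12.25, 6.83, 3.42, 0.00 m³/s.
ΣQ_DR = 285.5 m³/s.
With Δt = 0.25 h = 900 s, V = ΣQ_DR · Δt = 285.5 × 900 = 2.57 × 10^5 m³.

V ≈ 2.57 × 10^5 m³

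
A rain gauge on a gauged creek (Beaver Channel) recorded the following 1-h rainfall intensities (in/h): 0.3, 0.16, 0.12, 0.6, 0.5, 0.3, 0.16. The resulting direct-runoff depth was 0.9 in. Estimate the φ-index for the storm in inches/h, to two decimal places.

Only the 4 blocks with intensity above φ contribute runoff: 0.3, 0.6, 0.5, 0.3 in/h.
Σ(I−φ)·Δt = d  ⇒  (0.3+0.6+0.5+0.3 − 4φ)·1 = 0.9
φ = (1.700 − 0.9/1) / 4 = 0.20 in/h.

φ ≈ 0.20 in/h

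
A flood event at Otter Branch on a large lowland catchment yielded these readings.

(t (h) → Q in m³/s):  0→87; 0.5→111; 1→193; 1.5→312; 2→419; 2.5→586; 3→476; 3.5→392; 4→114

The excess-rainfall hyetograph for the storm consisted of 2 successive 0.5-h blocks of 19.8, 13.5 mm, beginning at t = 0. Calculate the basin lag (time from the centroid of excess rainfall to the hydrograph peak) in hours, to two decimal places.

Centroid of excess rainfall: t_c = Σ P_i·t̄_i / ΣP_i = 0.4527 h (block centres at 0.25, 0.75 h).
Hydrograph peak occurs at t = 2.5 h, so basin lag t_L = 2.5 − 0.4527 = 2.05 h.

t_L ≈ 2.05 h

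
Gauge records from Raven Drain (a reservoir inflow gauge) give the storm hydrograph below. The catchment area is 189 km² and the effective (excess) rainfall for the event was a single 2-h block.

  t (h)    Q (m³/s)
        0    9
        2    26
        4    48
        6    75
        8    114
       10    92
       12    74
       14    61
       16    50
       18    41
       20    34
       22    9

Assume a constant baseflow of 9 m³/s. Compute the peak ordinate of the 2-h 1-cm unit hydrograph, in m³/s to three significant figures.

U_p ≈ 52.5 m³/s

Direct runoff: 0.0, 17.0, 39.0, 66.0, 105.0, 83.0, 65.0, 52.0, 41.0, 32.0, 25.0, 0.0 m³/s; ΣQ_DR = 525.0 m³/s, peak = 105.0 m³/s.
Runoff depth d = ΣQ_DR·Δt / A = 525.0 × 7200 / (189 km²) = 20.00 mm.
The 1-cm UH is the DRH scaled by (10 mm)/d, so U_p = 105.0 × 10/20.00 = 52.5 m³/s.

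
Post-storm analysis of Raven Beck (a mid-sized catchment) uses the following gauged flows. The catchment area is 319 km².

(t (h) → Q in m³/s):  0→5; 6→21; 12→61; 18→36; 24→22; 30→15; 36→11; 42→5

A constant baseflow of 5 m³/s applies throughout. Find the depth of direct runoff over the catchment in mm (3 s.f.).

d ≈ 9.21 mm

Direct runoff: 0.0, 16.0, 56.0, 31.0, 17.0, 10.0, 6.0, 0.0 m³/s; ΣQ_DR = 136.0 m³/s.
V = ΣQ_DR · Δt = 136.0 × 21600 s = 2.938 × 10^6 m³.
Over A = 319 km², depth = V / A = 9.21 mm.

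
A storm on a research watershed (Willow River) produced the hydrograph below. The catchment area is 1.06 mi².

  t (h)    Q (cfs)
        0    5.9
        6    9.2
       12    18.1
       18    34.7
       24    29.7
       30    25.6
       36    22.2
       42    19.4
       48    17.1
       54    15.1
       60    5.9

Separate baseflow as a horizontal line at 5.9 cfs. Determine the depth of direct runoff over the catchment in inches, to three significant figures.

d ≈ 1.21 in

Direct runoff: 0.0, 3.3, 12.2, 28.8, 23.8, 19.7, 16.3, 13.5, 11.2, 9.2, 0.0 cfs; ΣQ_DR = 138.0 cfs.
V = ΣQ_DR · Δt = 138.0 × 21600 s = 2.981 × 10^6 ft³.
Over A = 1.06 mi², depth = V / A = 1.21 in.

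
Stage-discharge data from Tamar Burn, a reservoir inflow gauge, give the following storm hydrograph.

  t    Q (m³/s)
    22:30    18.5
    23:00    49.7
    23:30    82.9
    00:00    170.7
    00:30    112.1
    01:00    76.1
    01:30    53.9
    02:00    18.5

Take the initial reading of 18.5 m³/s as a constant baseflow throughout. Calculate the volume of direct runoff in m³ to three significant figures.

Direct-runoff ordinates (Q − Q_b): 0.0, 31.2, 64.4, 152.2, 93.6, 57.6, 35.4, 0.0 m³/s.
ΣQ_DR = 434.4 m³/s.
With Δt = 0.5 h = 1800 s, V = ΣQ_DR · Δt = 434.4 × 1800 = 7.82 × 10^5 m³.

V ≈ 7.82 × 10^5 m³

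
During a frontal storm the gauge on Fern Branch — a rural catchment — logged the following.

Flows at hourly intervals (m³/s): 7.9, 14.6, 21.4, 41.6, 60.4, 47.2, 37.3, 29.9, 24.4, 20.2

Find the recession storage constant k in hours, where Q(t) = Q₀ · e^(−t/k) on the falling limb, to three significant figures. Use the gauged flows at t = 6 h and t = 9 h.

k ≈ 4.89 h

On the falling limb, Q drops from 37.3 to 20.2 m³/s between t = 6 h and t = 9 h (Δt = 3 h).
k = −Δt / ln(Q₂/Q₁) = −3 / ln(20.2/37.3) = 4.89 h.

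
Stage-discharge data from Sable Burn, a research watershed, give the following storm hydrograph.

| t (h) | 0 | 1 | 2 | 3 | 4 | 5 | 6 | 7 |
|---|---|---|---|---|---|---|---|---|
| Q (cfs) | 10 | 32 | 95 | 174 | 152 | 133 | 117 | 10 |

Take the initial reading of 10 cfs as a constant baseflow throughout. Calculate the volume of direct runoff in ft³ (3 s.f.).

V ≈ 2.31 × 10^6 ft³

Direct-runoff ordinates (Q − Q_b): 0.0, 22.0, 85.0, 164.0, 142.0, 123.0, 107.0, 0.0 cfs.
ΣQ_DR = 643.0 cfs.
With Δt = 1 h = 3600 s, V = ΣQ_DR · Δt = 643.0 × 3600 = 2.31 × 10^6 ft³.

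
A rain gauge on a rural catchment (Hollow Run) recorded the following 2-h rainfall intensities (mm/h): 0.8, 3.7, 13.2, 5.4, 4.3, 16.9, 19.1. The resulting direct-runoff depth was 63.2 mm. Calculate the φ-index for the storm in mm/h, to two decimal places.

Only the 3 blocks with intensity above φ contribute runoff: 13.2, 16.9, 19.1 mm/h.
Σ(I−φ)·Δt = d  ⇒  (13.2+16.9+19.1 − 3φ)·2 = 63.2
φ = (49.20 − 63.2/2) / 3 = 5.87 mm/h.

φ ≈ 5.87 mm/h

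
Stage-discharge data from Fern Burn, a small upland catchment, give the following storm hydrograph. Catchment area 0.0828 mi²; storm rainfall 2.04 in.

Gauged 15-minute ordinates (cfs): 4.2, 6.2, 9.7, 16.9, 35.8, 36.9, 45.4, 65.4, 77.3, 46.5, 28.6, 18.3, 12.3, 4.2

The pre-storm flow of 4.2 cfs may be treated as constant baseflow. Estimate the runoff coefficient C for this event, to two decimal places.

ΣQ_DR = 348.9 cfs; V = ΣQ_DR·Δt = 3.140 × 10^5 ft³.
Runoff depth d = V / A = 1.632 in.
C = d / P = 1.632 / 2.04 = 0.80.

C ≈ 0.80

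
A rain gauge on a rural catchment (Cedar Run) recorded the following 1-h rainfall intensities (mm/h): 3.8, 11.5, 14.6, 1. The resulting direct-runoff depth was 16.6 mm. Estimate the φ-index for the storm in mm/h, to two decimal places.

φ ≈ 4.75 mm/h

Only the 2 blocks with intensity above φ contribute runoff: 11.5, 14.6 mm/h.
Σ(I−φ)·Δt = d  ⇒  (11.5+14.6 − 2φ)·1 = 16.6
φ = (26.10 − 16.6/1) / 2 = 4.75 mm/h.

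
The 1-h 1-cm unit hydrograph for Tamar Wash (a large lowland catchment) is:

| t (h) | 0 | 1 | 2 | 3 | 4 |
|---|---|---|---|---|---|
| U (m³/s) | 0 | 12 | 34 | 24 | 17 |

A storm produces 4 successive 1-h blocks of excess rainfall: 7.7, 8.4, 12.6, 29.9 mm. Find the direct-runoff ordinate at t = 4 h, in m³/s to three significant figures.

Q ≈ 112 m³/s

By discrete convolution, Q_j = Σ (P_i / 10 mm) · U_{j−i}.
At t = 4 h (j=4): Q = (7.7/10)·17 + (8.4/10)·24 + (12.6/10)·34 + (29.9/10)·12 = 112 m³/s.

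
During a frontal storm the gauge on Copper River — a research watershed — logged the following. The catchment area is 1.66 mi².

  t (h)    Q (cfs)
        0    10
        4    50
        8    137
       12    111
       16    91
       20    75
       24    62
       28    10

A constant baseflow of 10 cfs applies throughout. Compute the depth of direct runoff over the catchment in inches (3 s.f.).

d ≈ 1.74 in

Direct runoff: 0.0, 40.0, 127.0, 101.0, 81.0, 65.0, 52.0, 0.0 cfs; ΣQ_DR = 466.0 cfs.
V = ΣQ_DR · Δt = 466.0 × 14400 s = 6.710 × 10^6 ft³.
Over A = 1.66 mi², depth = V / A = 1.74 in.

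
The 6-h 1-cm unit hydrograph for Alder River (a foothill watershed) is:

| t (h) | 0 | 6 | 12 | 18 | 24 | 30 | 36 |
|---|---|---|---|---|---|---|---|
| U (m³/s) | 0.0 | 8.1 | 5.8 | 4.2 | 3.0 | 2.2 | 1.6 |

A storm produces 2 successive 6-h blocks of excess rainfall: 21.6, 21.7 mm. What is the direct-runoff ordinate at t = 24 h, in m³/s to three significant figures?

Q ≈ 15.6 m³/s

By discrete convolution, Q_j = Σ (P_i / 10 mm) · U_{j−i}.
At t = 24 h (j=4): Q = (21.6/10)·3.0 + (21.7/10)·4.2 = 15.6 m³/s.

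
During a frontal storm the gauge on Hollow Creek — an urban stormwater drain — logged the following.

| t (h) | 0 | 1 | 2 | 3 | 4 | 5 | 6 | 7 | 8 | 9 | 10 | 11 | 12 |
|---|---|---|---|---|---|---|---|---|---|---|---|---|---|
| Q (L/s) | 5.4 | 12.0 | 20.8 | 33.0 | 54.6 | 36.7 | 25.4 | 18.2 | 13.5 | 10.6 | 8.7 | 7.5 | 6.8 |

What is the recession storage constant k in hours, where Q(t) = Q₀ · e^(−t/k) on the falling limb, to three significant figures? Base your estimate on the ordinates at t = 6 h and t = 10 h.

On the falling limb, Q drops from 25.4 to 8.7 L/s between t = 6 h and t = 10 h (Δt = 4 h).
k = −Δt / ln(Q₂/Q₁) = −4 / ln(8.7/25.4) = 3.73 h.

k ≈ 3.73 h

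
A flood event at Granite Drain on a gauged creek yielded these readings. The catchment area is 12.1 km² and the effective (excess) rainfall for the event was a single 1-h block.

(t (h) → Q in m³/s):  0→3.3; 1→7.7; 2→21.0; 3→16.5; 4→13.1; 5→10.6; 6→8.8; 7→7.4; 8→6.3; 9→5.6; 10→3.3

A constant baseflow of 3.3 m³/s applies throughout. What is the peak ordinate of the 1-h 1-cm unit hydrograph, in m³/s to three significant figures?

Direct runoff: 0.0, 4.4, 17.7, 13.2, 9.8, 7.3, 5.5, 4.1, 3.0, 2.3, 0.0 m³/s; ΣQ_DR = 67.30 m³/s, peak = 17.7 m³/s.
Runoff depth d = ΣQ_DR·Δt / A = 67.30 × 3600 / (12.1 km²) = 20.02 mm.
The 1-cm UH is the DRH scaled by (10 mm)/d, so U_p = 17.7 × 10/20.02 = 8.84 m³/s.

U_p ≈ 8.84 m³/s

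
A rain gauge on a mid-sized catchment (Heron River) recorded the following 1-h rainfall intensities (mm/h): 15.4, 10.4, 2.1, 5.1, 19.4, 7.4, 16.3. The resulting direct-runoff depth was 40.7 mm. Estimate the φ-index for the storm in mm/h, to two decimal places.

φ ≈ 5.64 mm/h

Only the 5 blocks with intensity above φ contribute runoff: 15.4, 10.4, 19.4, 7.4, 16.3 mm/h.
Σ(I−φ)·Δt = d  ⇒  (15.4+10.4+19.4+7.4+16.3 − 5φ)·1 = 40.7
φ = (68.90 − 40.7/1) / 5 = 5.64 mm/h.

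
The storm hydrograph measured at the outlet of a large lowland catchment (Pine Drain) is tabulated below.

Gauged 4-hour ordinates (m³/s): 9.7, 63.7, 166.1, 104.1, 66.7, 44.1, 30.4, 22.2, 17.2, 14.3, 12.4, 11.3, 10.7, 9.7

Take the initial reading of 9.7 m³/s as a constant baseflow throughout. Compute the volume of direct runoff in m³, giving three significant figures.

V ≈ 6.43 × 10^6 m³

Direct-runoff ordinates (Q − Q_b): 0.0, 54.0, 156.4, 94.4, 57.0, 34.4, 20.7, 12.5, 7.5, 4.6, 2.7, 1.6, 1.0, 0.0 m³/s.
ΣQ_DR = 446.8 m³/s.
With Δt = 4 h = 14400 s, V = ΣQ_DR · Δt = 446.8 × 14400 = 6.43 × 10^6 m³.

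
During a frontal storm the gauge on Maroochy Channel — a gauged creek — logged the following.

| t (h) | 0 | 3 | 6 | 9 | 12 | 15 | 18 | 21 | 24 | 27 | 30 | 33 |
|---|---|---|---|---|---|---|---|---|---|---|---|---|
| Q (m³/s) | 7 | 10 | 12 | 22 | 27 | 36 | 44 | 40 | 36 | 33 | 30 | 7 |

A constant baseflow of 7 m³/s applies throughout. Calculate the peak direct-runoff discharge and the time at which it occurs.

Subtracting baseflow gives direct-runoff ordinates: 0.0, 3.0, 5.0, 15.0, 20.0, 29.0, 37.0, 33.0, 29.0, 26.0, 23.0, 0.0 m³/s.
The maximum is 37.0 m³/s, occurring at the reading for t = 18 h.

Q_p = 37.0 m³/s at t = 18 h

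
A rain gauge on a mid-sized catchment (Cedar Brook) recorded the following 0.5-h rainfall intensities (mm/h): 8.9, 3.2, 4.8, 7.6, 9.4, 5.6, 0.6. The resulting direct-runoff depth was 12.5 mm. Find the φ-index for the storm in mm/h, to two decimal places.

Only the 6 blocks with intensity above φ contribute runoff: 8.9, 3.2, 4.8, 7.6, 9.4, 5.6 mm/h.
Σ(I−φ)·Δt = d  ⇒  (8.9+3.2+4.8+7.6+9.4+5.6 − 6φ)·0.5 = 12.5
φ = (39.50 − 12.5/0.5) / 6 = 2.42 mm/h.

φ ≈ 2.42 mm/h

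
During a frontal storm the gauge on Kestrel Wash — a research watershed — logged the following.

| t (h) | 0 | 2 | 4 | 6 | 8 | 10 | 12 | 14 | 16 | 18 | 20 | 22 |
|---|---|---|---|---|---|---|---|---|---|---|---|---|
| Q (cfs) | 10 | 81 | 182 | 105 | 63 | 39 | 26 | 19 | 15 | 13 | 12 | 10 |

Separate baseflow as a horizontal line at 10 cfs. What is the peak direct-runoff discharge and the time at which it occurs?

Q_p = 172.0 cfs at t = 4 h

Subtracting baseflow gives direct-runoff ordinates: 0.0, 71.0, 172.0, 95.0, 53.0, 29.0, 16.0, 9.0, 5.0, 3.0, 2.0, 0.0 cfs.
The maximum is 172.0 cfs, occurring at the reading for t = 4 h.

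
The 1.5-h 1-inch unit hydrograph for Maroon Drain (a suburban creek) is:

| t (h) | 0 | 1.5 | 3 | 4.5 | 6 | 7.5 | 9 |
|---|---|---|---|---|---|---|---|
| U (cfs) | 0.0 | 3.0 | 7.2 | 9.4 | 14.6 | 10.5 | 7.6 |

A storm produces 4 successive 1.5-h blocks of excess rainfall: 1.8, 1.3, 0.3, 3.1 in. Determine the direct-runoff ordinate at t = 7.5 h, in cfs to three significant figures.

Q ≈ 63.0 cfs

By discrete convolution, Q_j = Σ (P_i / 1 in) · U_{j−i}.
At t = 7.5 h (j=5): Q = (1.8/1)·10.5 + (1.3/1)·14.6 + (0.3/1)·9.4 + (3.1/1)·7.2 = 63.0 cfs.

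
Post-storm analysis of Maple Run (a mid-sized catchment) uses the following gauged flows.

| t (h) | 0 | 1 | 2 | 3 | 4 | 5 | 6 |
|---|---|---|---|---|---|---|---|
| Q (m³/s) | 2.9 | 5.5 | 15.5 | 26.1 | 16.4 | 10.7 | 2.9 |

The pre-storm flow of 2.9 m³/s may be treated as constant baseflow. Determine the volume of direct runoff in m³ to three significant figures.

V ≈ 2.15 × 10^5 m³

Direct-runoff ordinates (Q − Q_b): 0.0, 2.6, 12.6, 23.2, 13.5, 7.8, 0.0 m³/s.
ΣQ_DR = 59.70 m³/s.
With Δt = 1 h = 3600 s, V = ΣQ_DR · Δt = 59.70 × 3600 = 2.15 × 10^5 m³.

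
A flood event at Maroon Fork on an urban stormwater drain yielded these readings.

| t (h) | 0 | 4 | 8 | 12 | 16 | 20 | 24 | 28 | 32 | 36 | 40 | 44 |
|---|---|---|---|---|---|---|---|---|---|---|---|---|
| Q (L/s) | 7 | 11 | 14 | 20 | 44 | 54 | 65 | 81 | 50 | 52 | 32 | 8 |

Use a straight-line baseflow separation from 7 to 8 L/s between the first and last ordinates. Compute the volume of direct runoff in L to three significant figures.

Direct-runoff ordinates (Q − Q_b): 0.00, 3.91, 6.82, 12.73, 36.64, 46.55, 57.45, 73.36, 42.27, 44.18, 24.09, 0.00 L/s.
ΣQ_DR = 348.0 L/s.
With Δt = 4 h = 14400 s, V = ΣQ_DR · Δt = 348.0 × 14400 = 5.01 × 10^6 L.

V ≈ 5.01 × 10^6 L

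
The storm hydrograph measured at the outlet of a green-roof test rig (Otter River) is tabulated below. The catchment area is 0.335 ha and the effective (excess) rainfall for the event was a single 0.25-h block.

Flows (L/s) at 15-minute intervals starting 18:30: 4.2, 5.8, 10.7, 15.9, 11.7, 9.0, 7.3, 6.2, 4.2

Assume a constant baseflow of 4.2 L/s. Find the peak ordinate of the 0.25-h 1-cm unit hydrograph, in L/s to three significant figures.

U_p ≈ 11.7 L/s

Direct runoff: 0.0, 1.6, 6.5, 11.7, 7.5, 4.8, 3.1, 2.0, 0.0 L/s; ΣQ_DR = 37.20 L/s, peak = 11.7 L/s.
Runoff depth d = ΣQ_DR·Δt / A = 37.20 × 900 / (0.335 ha) = 9.994 mm.
The 1-cm UH is the DRH scaled by (10 mm)/d, so U_p = 11.7 × 10/9.994 = 11.7 L/s.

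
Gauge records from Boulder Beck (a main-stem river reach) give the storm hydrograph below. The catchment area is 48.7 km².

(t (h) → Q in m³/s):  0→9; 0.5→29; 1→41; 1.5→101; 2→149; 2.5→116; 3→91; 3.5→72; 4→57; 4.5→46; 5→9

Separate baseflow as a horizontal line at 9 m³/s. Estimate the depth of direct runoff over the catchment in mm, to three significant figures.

d ≈ 23.0 mm

Direct runoff: 0.0, 20.0, 32.0, 92.0, 140.0, 107.0, 82.0, 63.0, 48.0, 37.0, 0.0 m³/s; ΣQ_DR = 621.0 m³/s.
V = ΣQ_DR · Δt = 621.0 × 1800 s = 1.118 × 10^6 m³.
Over A = 48.7 km², depth = V / A = 23.0 mm.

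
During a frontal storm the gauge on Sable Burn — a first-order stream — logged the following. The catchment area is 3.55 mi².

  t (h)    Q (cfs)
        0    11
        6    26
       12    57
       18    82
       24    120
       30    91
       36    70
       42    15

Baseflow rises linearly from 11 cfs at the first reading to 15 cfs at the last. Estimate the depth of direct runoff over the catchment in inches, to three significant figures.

d ≈ 0.964 in

Direct runoff: 0.00, 14.43, 44.86, 69.29, 106.71, 77.14, 55.57, 0.00 cfs; ΣQ_DR = 368.0 cfs.
V = ΣQ_DR · Δt = 368.0 × 21600 s = 7.949 × 10^6 ft³.
Over A = 3.55 mi², depth = V / A = 0.964 in.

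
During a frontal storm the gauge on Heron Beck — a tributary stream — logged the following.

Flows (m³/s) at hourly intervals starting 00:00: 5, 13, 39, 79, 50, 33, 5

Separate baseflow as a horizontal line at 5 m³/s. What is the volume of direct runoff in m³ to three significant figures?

Direct-runoff ordinates (Q − Q_b): 0.0, 8.0, 34.0, 74.0, 45.0, 28.0, 0.0 m³/s.
ΣQ_DR = 189.0 m³/s.
With Δt = 1 h = 3600 s, V = ΣQ_DR · Δt = 189.0 × 3600 = 6.80 × 10^5 m³.

V ≈ 6.80 × 10^5 m³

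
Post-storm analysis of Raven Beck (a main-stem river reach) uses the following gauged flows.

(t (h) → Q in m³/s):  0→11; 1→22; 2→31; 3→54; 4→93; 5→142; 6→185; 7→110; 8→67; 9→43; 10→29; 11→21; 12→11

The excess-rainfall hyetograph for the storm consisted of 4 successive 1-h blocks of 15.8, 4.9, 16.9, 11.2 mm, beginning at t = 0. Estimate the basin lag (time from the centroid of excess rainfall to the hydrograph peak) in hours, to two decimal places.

Centroid of excess rainfall: t_c = Σ P_i·t̄_i / ΣP_i = 1.9816 h (block centres at 0.5, 1.5, 2.5, 3.5 h).
Hydrograph peak occurs at t = 6 h, so basin lag t_L = 6 − 1.9816 = 4.02 h.

t_L ≈ 4.02 h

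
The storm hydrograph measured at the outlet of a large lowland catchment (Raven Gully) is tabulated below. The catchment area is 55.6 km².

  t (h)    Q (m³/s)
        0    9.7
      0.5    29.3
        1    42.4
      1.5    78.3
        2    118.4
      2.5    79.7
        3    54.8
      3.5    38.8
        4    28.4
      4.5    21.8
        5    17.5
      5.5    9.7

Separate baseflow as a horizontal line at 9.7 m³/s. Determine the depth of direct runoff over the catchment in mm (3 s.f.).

Direct runoff: 0.0, 19.6, 32.7, 68.6, 108.7, 70.0, 45.1, 29.1, 18.7, 12.1, 7.8, 0.0 m³/s; ΣQ_DR = 412.4 m³/s.
V = ΣQ_DR · Δt = 412.4 × 1800 s = 7.423 × 10^5 m³.
Over A = 55.6 km², depth = V / A = 13.4 mm.

d ≈ 13.4 mm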